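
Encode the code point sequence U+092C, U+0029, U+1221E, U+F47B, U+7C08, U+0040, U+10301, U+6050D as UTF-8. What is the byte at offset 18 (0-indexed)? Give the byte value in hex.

U+092C → 3-byte form E0 A4 AC at offsets 0–2.
U+0029 → 1-byte form 29 at offsets 3–3.
U+1221E → 4-byte form F0 92 88 9E at offsets 4–7.
U+F47B → 3-byte form EF 91 BB at offsets 8–10.
U+7C08 → 3-byte form E7 B0 88 at offsets 11–13.
U+0040 → 1-byte form 40 at offsets 14–14.
U+10301 → 4-byte form F0 90 8C 81 at offsets 15–18.
Offset 18 falls in char 7's range; it's byte 4 of F0 90 8C 81 = 0x81.

0x81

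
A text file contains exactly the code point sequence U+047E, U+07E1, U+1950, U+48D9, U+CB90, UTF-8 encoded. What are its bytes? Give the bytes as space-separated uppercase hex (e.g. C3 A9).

U+047E: 2-byte form → D1 BE.
U+07E1: 2-byte form → DF A1.
U+1950: 3-byte form → E1 A5 90.
U+48D9: 3-byte form → E4 A3 99.
U+CB90: 3-byte form → EC AE 90.
Concatenated (13 bytes): D1 BE DF A1 E1 A5 90 E4 A3 99 EC AE 90.

D1 BE DF A1 E1 A5 90 E4 A3 99 EC AE 90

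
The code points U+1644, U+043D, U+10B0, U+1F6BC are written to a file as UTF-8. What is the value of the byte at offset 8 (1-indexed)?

0xB0

1-indexed offset 8 is 0-indexed offset 7.
U+1644 → 3-byte form E1 99 84 at offsets 0–2.
U+043D → 2-byte form D0 BD at offsets 3–4.
U+10B0 → 3-byte form E1 82 B0 at offsets 5–7.
Offset 7 falls in char 3's range; it's byte 3 of E1 82 B0 = 0xB0.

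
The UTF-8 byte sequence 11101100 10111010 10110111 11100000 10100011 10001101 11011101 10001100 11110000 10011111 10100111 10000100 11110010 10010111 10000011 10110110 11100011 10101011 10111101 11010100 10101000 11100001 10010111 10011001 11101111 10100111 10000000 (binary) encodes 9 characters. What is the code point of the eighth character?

U+15D9

Offset 0: leading byte 0xEC = 11101100 → 3-byte char #1 = EC BA B7.
Offset 3: leading byte 0xE0 = 11100000 → 3-byte char #2 = E0 A3 8D.
Offset 6: leading byte 0xDD = 11011101 → 2-byte char #3 = DD 8C.
Offset 8: leading byte 0xF0 = 11110000 → 4-byte char #4 = F0 9F A7 84.
Offset 12: leading byte 0xF2 = 11110010 → 4-byte char #5 = F2 97 83 B6.
Offset 16: leading byte 0xE3 = 11100011 → 3-byte char #6 = E3 AB BD.
Offset 19: leading byte 0xD4 = 11010100 → 2-byte char #7 = D4 A8.
Offset 21: leading byte 0xE1 = 11100001 → 3-byte char #8 = E1 97 99.
Leading byte 0xE1 = 11100001 matches 1110xxxx → 3-byte sequence.
Byte 1: 0xE1 = 11100001, payload 0001 (4 bits).
Byte 2: 0x97 = 10010111 (10xxxxxx ✓), payload 010111.
Byte 3: 0x99 = 10011001 (10xxxxxx ✓), payload 011001.
Concatenate: 0001010111011001 = 0x15D9 (16 bits → U+15D9).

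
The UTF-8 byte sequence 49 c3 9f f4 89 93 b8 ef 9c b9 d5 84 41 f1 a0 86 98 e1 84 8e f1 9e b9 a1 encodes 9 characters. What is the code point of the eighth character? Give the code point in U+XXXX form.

Offset 0: leading byte 0x49 = 01001001 → 1-byte char #1 = 49.
Offset 1: leading byte 0xC3 = 11000011 → 2-byte char #2 = C3 9F.
Offset 3: leading byte 0xF4 = 11110100 → 4-byte char #3 = F4 89 93 B8.
Offset 7: leading byte 0xEF = 11101111 → 3-byte char #4 = EF 9C B9.
Offset 10: leading byte 0xD5 = 11010101 → 2-byte char #5 = D5 84.
Offset 12: leading byte 0x41 = 01000001 → 1-byte char #6 = 41.
Offset 13: leading byte 0xF1 = 11110001 → 4-byte char #7 = F1 A0 86 98.
Offset 17: leading byte 0xE1 = 11100001 → 3-byte char #8 = E1 84 8E.
Leading byte 0xE1 = 11100001 matches 1110xxxx → 3-byte sequence.
Byte 1: 0xE1 = 11100001, payload 0001 (4 bits).
Byte 2: 0x84 = 10000100 (10xxxxxx ✓), payload 000100.
Byte 3: 0x8E = 10001110 (10xxxxxx ✓), payload 001110.
Concatenate: 0001000100001110 = 0x110E (16 bits → U+110E).

U+110E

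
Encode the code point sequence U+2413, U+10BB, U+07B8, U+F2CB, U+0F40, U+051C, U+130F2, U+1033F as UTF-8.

U+2413: 3-byte form → E2 90 93.
U+10BB: 3-byte form → E1 82 BB.
U+07B8: 2-byte form → DE B8.
U+F2CB: 3-byte form → EF 8B 8B.
U+0F40: 3-byte form → E0 BD 80.
U+051C: 2-byte form → D4 9C.
U+130F2: 4-byte form → F0 93 83 B2.
U+1033F: 4-byte form → F0 90 8C BF.
Concatenated (24 bytes): E2 90 93 E1 82 BB DE B8 EF 8B 8B E0 BD 80 D4 9C F0 93 83 B2 F0 90 8C BF.

E2 90 93 E1 82 BB DE B8 EF 8B 8B E0 BD 80 D4 9C F0 93 83 B2 F0 90 8C BF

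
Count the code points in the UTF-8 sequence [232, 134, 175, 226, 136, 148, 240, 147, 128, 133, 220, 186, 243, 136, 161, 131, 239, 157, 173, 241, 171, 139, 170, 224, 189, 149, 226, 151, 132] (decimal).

Byte at offset 0: 0xE8 = 11101000 → 3-byte char (#1). Advance 3.
Byte at offset 3: 0xE2 = 11100010 → 3-byte char (#2). Advance 3.
Byte at offset 6: 0xF0 = 11110000 → 4-byte char (#3). Advance 4.
Byte at offset 10: 0xDC = 11011100 → 2-byte char (#4). Advance 2.
Byte at offset 12: 0xF3 = 11110011 → 4-byte char (#5). Advance 4.
Byte at offset 16: 0xEF = 11101111 → 3-byte char (#6). Advance 3.
Byte at offset 19: 0xF1 = 11110001 → 4-byte char (#7). Advance 4.
Byte at offset 23: 0xE0 = 11100000 → 3-byte char (#8). Advance 3.
Byte at offset 26: 0xE2 = 11100010 → 3-byte char (#9). Advance 3.
Reached end at offset 29 after 9 code points.

9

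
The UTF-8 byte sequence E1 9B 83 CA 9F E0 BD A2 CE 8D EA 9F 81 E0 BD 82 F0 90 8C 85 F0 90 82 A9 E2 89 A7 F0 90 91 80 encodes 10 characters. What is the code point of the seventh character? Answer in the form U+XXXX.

U+10305

Offset 0: leading byte 0xE1 = 11100001 → 3-byte char #1 = E1 9B 83.
Offset 3: leading byte 0xCA = 11001010 → 2-byte char #2 = CA 9F.
Offset 5: leading byte 0xE0 = 11100000 → 3-byte char #3 = E0 BD A2.
Offset 8: leading byte 0xCE = 11001110 → 2-byte char #4 = CE 8D.
Offset 10: leading byte 0xEA = 11101010 → 3-byte char #5 = EA 9F 81.
Offset 13: leading byte 0xE0 = 11100000 → 3-byte char #6 = E0 BD 82.
Offset 16: leading byte 0xF0 = 11110000 → 4-byte char #7 = F0 90 8C 85.
Leading byte 0xF0 = 11110000 matches 11110xxx → 4-byte sequence.
Byte 1: 0xF0 = 11110000, payload 000 (3 bits).
Byte 2: 0x90 = 10010000 (10xxxxxx ✓), payload 010000.
Byte 3: 0x8C = 10001100 (10xxxxxx ✓), payload 001100.
Byte 4: 0x85 = 10000101 (10xxxxxx ✓), payload 000101.
Concatenate: 000010000001100000101 = 0x10305 (21 bits → U+10305).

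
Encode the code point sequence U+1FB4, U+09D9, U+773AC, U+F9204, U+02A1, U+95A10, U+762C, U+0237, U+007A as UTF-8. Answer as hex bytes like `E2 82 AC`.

U+1FB4: 3-byte form → E1 BE B4.
U+09D9: 3-byte form → E0 A7 99.
U+773AC: 4-byte form → F1 B7 8E AC.
U+F9204: 4-byte form → F3 B9 88 84.
U+02A1: 2-byte form → CA A1.
U+95A10: 4-byte form → F2 95 A8 90.
U+762C: 3-byte form → E7 98 AC.
U+0237: 2-byte form → C8 B7.
U+007A: 1-byte form → 7A.
Concatenated (26 bytes): E1 BE B4 E0 A7 99 F1 B7 8E AC F3 B9 88 84 CA A1 F2 95 A8 90 E7 98 AC C8 B7 7A.

E1 BE B4 E0 A7 99 F1 B7 8E AC F3 B9 88 84 CA A1 F2 95 A8 90 E7 98 AC C8 B7 7A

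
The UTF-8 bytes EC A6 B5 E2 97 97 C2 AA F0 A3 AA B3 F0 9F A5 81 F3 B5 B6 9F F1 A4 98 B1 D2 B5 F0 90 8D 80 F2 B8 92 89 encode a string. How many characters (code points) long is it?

10

Byte at offset 0: 0xEC = 11101100 → 3-byte char (#1). Advance 3.
Byte at offset 3: 0xE2 = 11100010 → 3-byte char (#2). Advance 3.
Byte at offset 6: 0xC2 = 11000010 → 2-byte char (#3). Advance 2.
Byte at offset 8: 0xF0 = 11110000 → 4-byte char (#4). Advance 4.
Byte at offset 12: 0xF0 = 11110000 → 4-byte char (#5). Advance 4.
Byte at offset 16: 0xF3 = 11110011 → 4-byte char (#6). Advance 4.
Byte at offset 20: 0xF1 = 11110001 → 4-byte char (#7). Advance 4.
Byte at offset 24: 0xD2 = 11010010 → 2-byte char (#8). Advance 2.
Byte at offset 26: 0xF0 = 11110000 → 4-byte char (#9). Advance 4.
Byte at offset 30: 0xF2 = 11110010 → 4-byte char (#10). Advance 4.
Reached end at offset 34 after 10 code points.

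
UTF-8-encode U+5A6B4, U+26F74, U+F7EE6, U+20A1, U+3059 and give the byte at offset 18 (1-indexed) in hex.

0x99

1-indexed offset 18 is 0-indexed offset 17.
U+5A6B4 → 4-byte form F1 9A 9A B4 at offsets 0–3.
U+26F74 → 4-byte form F0 A6 BD B4 at offsets 4–7.
U+F7EE6 → 4-byte form F3 B7 BB A6 at offsets 8–11.
U+20A1 → 3-byte form E2 82 A1 at offsets 12–14.
U+3059 → 3-byte form E3 81 99 at offsets 15–17.
Offset 17 falls in char 5's range; it's byte 3 of E3 81 99 = 0x99.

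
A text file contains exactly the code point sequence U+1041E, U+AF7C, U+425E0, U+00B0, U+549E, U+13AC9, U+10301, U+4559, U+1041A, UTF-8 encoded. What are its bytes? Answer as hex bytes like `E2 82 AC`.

F0 90 90 9E EA BD BC F1 82 97 A0 C2 B0 E5 92 9E F0 93 AB 89 F0 90 8C 81 E4 95 99 F0 90 90 9A

U+1041E: 4-byte form → F0 90 90 9E.
U+AF7C: 3-byte form → EA BD BC.
U+425E0: 4-byte form → F1 82 97 A0.
U+00B0: 2-byte form → C2 B0.
U+549E: 3-byte form → E5 92 9E.
U+13AC9: 4-byte form → F0 93 AB 89.
U+10301: 4-byte form → F0 90 8C 81.
U+4559: 3-byte form → E4 95 99.
U+1041A: 4-byte form → F0 90 90 9A.
Concatenated (31 bytes): F0 90 90 9E EA BD BC F1 82 97 A0 C2 B0 E5 92 9E F0 93 AB 89 F0 90 8C 81 E4 95 99 F0 90 90 9A.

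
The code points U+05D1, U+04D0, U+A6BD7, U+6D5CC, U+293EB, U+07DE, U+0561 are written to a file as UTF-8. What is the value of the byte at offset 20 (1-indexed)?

1-indexed offset 20 is 0-indexed offset 19.
U+05D1 → 2-byte form D7 91 at offsets 0–1.
U+04D0 → 2-byte form D3 90 at offsets 2–3.
U+A6BD7 → 4-byte form F2 A6 AF 97 at offsets 4–7.
U+6D5CC → 4-byte form F1 AD 97 8C at offsets 8–11.
U+293EB → 4-byte form F0 A9 8F AB at offsets 12–15.
U+07DE → 2-byte form DF 9E at offsets 16–17.
U+0561 → 2-byte form D5 A1 at offsets 18–19.
Offset 19 falls in char 7's range; it's byte 2 of D5 A1 = 0xA1.

0xA1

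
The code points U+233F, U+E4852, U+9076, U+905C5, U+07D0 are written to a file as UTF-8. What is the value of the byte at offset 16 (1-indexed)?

0x90

1-indexed offset 16 is 0-indexed offset 15.
U+233F → 3-byte form E2 8C BF at offsets 0–2.
U+E4852 → 4-byte form F3 A4 A1 92 at offsets 3–6.
U+9076 → 3-byte form E9 81 B6 at offsets 7–9.
U+905C5 → 4-byte form F2 90 97 85 at offsets 10–13.
U+07D0 → 2-byte form DF 90 at offsets 14–15.
Offset 15 falls in char 5's range; it's byte 2 of DF 90 = 0x90.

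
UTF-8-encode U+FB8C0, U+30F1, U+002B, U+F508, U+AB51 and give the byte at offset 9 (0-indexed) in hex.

0x94

U+FB8C0 → 4-byte form F3 BB A3 80 at offsets 0–3.
U+30F1 → 3-byte form E3 83 B1 at offsets 4–6.
U+002B → 1-byte form 2B at offsets 7–7.
U+F508 → 3-byte form EF 94 88 at offsets 8–10.
Offset 9 falls in char 4's range; it's byte 2 of EF 94 88 = 0x94.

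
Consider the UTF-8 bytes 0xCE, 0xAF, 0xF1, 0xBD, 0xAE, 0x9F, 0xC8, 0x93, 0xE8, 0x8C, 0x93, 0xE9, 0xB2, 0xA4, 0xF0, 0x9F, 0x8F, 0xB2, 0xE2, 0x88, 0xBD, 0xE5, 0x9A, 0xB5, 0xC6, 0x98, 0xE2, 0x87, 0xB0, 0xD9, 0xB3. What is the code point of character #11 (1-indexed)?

Offset 0: leading byte 0xCE = 11001110 → 2-byte char #1 = CE AF.
Offset 2: leading byte 0xF1 = 11110001 → 4-byte char #2 = F1 BD AE 9F.
Offset 6: leading byte 0xC8 = 11001000 → 2-byte char #3 = C8 93.
Offset 8: leading byte 0xE8 = 11101000 → 3-byte char #4 = E8 8C 93.
Offset 11: leading byte 0xE9 = 11101001 → 3-byte char #5 = E9 B2 A4.
Offset 14: leading byte 0xF0 = 11110000 → 4-byte char #6 = F0 9F 8F B2.
Offset 18: leading byte 0xE2 = 11100010 → 3-byte char #7 = E2 88 BD.
Offset 21: leading byte 0xE5 = 11100101 → 3-byte char #8 = E5 9A B5.
Offset 24: leading byte 0xC6 = 11000110 → 2-byte char #9 = C6 98.
Offset 26: leading byte 0xE2 = 11100010 → 3-byte char #10 = E2 87 B0.
Offset 29: leading byte 0xD9 = 11011001 → 2-byte char #11 = D9 B3.
Leading byte 0xD9 = 11011001 matches 110xxxxx → 2-byte sequence.
Byte 1: 0xD9 = 11011001, payload 11001 (5 bits).
Byte 2: 0xB3 = 10110011 (10xxxxxx ✓), payload 110011.
Concatenate: 11001110011 = 0x673 (11 bits → U+0673).

U+0673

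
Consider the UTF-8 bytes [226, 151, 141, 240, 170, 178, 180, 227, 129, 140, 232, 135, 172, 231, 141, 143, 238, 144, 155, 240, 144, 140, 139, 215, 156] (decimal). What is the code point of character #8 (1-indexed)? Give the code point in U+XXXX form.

Offset 0: leading byte 0xE2 = 11100010 → 3-byte char #1 = E2 97 8D.
Offset 3: leading byte 0xF0 = 11110000 → 4-byte char #2 = F0 AA B2 B4.
Offset 7: leading byte 0xE3 = 11100011 → 3-byte char #3 = E3 81 8C.
Offset 10: leading byte 0xE8 = 11101000 → 3-byte char #4 = E8 87 AC.
Offset 13: leading byte 0xE7 = 11100111 → 3-byte char #5 = E7 8D 8F.
Offset 16: leading byte 0xEE = 11101110 → 3-byte char #6 = EE 90 9B.
Offset 19: leading byte 0xF0 = 11110000 → 4-byte char #7 = F0 90 8C 8B.
Offset 23: leading byte 0xD7 = 11010111 → 2-byte char #8 = D7 9C.
Leading byte 0xD7 = 11010111 matches 110xxxxx → 2-byte sequence.
Byte 1: 0xD7 = 11010111, payload 10111 (5 bits).
Byte 2: 0x9C = 10011100 (10xxxxxx ✓), payload 011100.
Concatenate: 10111011100 = 0x5DC (11 bits → U+05DC).

U+05DC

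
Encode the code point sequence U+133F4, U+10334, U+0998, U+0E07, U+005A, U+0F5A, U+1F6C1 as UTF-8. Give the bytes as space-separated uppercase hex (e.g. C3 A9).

F0 93 8F B4 F0 90 8C B4 E0 A6 98 E0 B8 87 5A E0 BD 9A F0 9F 9B 81

U+133F4: 4-byte form → F0 93 8F B4.
U+10334: 4-byte form → F0 90 8C B4.
U+0998: 3-byte form → E0 A6 98.
U+0E07: 3-byte form → E0 B8 87.
U+005A: 1-byte form → 5A.
U+0F5A: 3-byte form → E0 BD 9A.
U+1F6C1: 4-byte form → F0 9F 9B 81.
Concatenated (22 bytes): F0 93 8F B4 F0 90 8C B4 E0 A6 98 E0 B8 87 5A E0 BD 9A F0 9F 9B 81.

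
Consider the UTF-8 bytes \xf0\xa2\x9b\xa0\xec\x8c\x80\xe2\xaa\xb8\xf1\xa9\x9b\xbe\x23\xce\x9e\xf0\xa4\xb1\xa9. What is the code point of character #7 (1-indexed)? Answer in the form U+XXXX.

Offset 0: leading byte 0xF0 = 11110000 → 4-byte char #1 = F0 A2 9B A0.
Offset 4: leading byte 0xEC = 11101100 → 3-byte char #2 = EC 8C 80.
Offset 7: leading byte 0xE2 = 11100010 → 3-byte char #3 = E2 AA B8.
Offset 10: leading byte 0xF1 = 11110001 → 4-byte char #4 = F1 A9 9B BE.
Offset 14: leading byte 0x23 = 00100011 → 1-byte char #5 = 23.
Offset 15: leading byte 0xCE = 11001110 → 2-byte char #6 = CE 9E.
Offset 17: leading byte 0xF0 = 11110000 → 4-byte char #7 = F0 A4 B1 A9.
Leading byte 0xF0 = 11110000 matches 11110xxx → 4-byte sequence.
Byte 1: 0xF0 = 11110000, payload 000 (3 bits).
Byte 2: 0xA4 = 10100100 (10xxxxxx ✓), payload 100100.
Byte 3: 0xB1 = 10110001 (10xxxxxx ✓), payload 110001.
Byte 4: 0xA9 = 10101001 (10xxxxxx ✓), payload 101001.
Concatenate: 000100100110001101001 = 0x24C69 (21 bits → U+24C69).

U+24C69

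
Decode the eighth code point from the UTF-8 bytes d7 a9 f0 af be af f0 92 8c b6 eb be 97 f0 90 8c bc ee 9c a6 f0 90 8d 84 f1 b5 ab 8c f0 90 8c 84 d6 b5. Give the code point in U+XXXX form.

U+75ACC

Offset 0: leading byte 0xD7 = 11010111 → 2-byte char #1 = D7 A9.
Offset 2: leading byte 0xF0 = 11110000 → 4-byte char #2 = F0 AF BE AF.
Offset 6: leading byte 0xF0 = 11110000 → 4-byte char #3 = F0 92 8C B6.
Offset 10: leading byte 0xEB = 11101011 → 3-byte char #4 = EB BE 97.
Offset 13: leading byte 0xF0 = 11110000 → 4-byte char #5 = F0 90 8C BC.
Offset 17: leading byte 0xEE = 11101110 → 3-byte char #6 = EE 9C A6.
Offset 20: leading byte 0xF0 = 11110000 → 4-byte char #7 = F0 90 8D 84.
Offset 24: leading byte 0xF1 = 11110001 → 4-byte char #8 = F1 B5 AB 8C.
Leading byte 0xF1 = 11110001 matches 11110xxx → 4-byte sequence.
Byte 1: 0xF1 = 11110001, payload 001 (3 bits).
Byte 2: 0xB5 = 10110101 (10xxxxxx ✓), payload 110101.
Byte 3: 0xAB = 10101011 (10xxxxxx ✓), payload 101011.
Byte 4: 0x8C = 10001100 (10xxxxxx ✓), payload 001100.
Concatenate: 001110101101011001100 = 0x75ACC (21 bits → U+75ACC).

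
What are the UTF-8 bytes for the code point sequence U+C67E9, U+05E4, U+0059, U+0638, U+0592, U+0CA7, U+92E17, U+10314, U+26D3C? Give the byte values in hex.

F3 86 9F A9 D7 A4 59 D8 B8 D6 92 E0 B2 A7 F2 92 B8 97 F0 90 8C 94 F0 A6 B4 BC

U+C67E9: 4-byte form → F3 86 9F A9.
U+05E4: 2-byte form → D7 A4.
U+0059: 1-byte form → 59.
U+0638: 2-byte form → D8 B8.
U+0592: 2-byte form → D6 92.
U+0CA7: 3-byte form → E0 B2 A7.
U+92E17: 4-byte form → F2 92 B8 97.
U+10314: 4-byte form → F0 90 8C 94.
U+26D3C: 4-byte form → F0 A6 B4 BC.
Concatenated (26 bytes): F3 86 9F A9 D7 A4 59 D8 B8 D6 92 E0 B2 A7 F2 92 B8 97 F0 90 8C 94 F0 A6 B4 BC.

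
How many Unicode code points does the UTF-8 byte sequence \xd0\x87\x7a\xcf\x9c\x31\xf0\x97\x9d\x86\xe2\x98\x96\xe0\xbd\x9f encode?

7

Byte at offset 0: 0xD0 = 11010000 → 2-byte char (#1). Advance 2.
Byte at offset 2: 0x7A = 01111010 → 1-byte char (#2). Advance 1.
Byte at offset 3: 0xCF = 11001111 → 2-byte char (#3). Advance 2.
Byte at offset 5: 0x31 = 00110001 → 1-byte char (#4). Advance 1.
Byte at offset 6: 0xF0 = 11110000 → 4-byte char (#5). Advance 4.
Byte at offset 10: 0xE2 = 11100010 → 3-byte char (#6). Advance 3.
Byte at offset 13: 0xE0 = 11100000 → 3-byte char (#7). Advance 3.
Reached end at offset 16 after 7 code points.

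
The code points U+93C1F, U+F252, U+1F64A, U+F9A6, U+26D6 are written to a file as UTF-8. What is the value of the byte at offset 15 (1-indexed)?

1-indexed offset 15 is 0-indexed offset 14.
U+93C1F → 4-byte form F2 93 B0 9F at offsets 0–3.
U+F252 → 3-byte form EF 89 92 at offsets 4–6.
U+1F64A → 4-byte form F0 9F 99 8A at offsets 7–10.
U+F9A6 → 3-byte form EF A6 A6 at offsets 11–13.
U+26D6 → 3-byte form E2 9B 96 at offsets 14–16.
Offset 14 falls in char 5's range; it's byte 1 of E2 9B 96 = 0xE2.

0xE2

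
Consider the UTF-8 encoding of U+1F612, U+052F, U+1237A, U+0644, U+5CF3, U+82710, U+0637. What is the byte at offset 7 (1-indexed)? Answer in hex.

1-indexed offset 7 is 0-indexed offset 6.
U+1F612 → 4-byte form F0 9F 98 92 at offsets 0–3.
U+052F → 2-byte form D4 AF at offsets 4–5.
U+1237A → 4-byte form F0 92 8D BA at offsets 6–9.
Offset 6 falls in char 3's range; it's byte 1 of F0 92 8D BA = 0xF0.

0xF0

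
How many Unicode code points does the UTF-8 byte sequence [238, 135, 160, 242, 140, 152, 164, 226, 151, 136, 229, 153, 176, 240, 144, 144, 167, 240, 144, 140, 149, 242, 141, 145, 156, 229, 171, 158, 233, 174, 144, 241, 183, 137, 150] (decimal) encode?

Byte at offset 0: 0xEE = 11101110 → 3-byte char (#1). Advance 3.
Byte at offset 3: 0xF2 = 11110010 → 4-byte char (#2). Advance 4.
Byte at offset 7: 0xE2 = 11100010 → 3-byte char (#3). Advance 3.
Byte at offset 10: 0xE5 = 11100101 → 3-byte char (#4). Advance 3.
Byte at offset 13: 0xF0 = 11110000 → 4-byte char (#5). Advance 4.
Byte at offset 17: 0xF0 = 11110000 → 4-byte char (#6). Advance 4.
Byte at offset 21: 0xF2 = 11110010 → 4-byte char (#7). Advance 4.
Byte at offset 25: 0xE5 = 11100101 → 3-byte char (#8). Advance 3.
Byte at offset 28: 0xE9 = 11101001 → 3-byte char (#9). Advance 3.
Byte at offset 31: 0xF1 = 11110001 → 4-byte char (#10). Advance 4.
Reached end at offset 35 after 10 code points.

10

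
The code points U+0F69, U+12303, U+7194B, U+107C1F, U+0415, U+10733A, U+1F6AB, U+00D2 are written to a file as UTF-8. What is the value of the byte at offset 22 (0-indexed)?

U+0F69 → 3-byte form E0 BD A9 at offsets 0–2.
U+12303 → 4-byte form F0 92 8C 83 at offsets 3–6.
U+7194B → 4-byte form F1 B1 A5 8B at offsets 7–10.
U+107C1F → 4-byte form F4 87 B0 9F at offsets 11–14.
U+0415 → 2-byte form D0 95 at offsets 15–16.
U+10733A → 4-byte form F4 87 8C BA at offsets 17–20.
U+1F6AB → 4-byte form F0 9F 9A AB at offsets 21–24.
Offset 22 falls in char 7's range; it's byte 2 of F0 9F 9A AB = 0x9F.

0x9F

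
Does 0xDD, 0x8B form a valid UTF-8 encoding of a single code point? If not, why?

Leading byte 0xDD = 11011101 → 2-byte form.
Continuation bytes 0x8B=10001011 all match 10xxxxxx.
Decoded value 0x74B is ≥ 0x80 (shortest form) and not a surrogate.

valid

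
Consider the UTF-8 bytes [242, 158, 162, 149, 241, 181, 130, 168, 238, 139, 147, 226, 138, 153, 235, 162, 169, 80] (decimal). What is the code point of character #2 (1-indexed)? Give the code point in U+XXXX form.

Offset 0: leading byte 0xF2 = 11110010 → 4-byte char #1 = F2 9E A2 95.
Offset 4: leading byte 0xF1 = 11110001 → 4-byte char #2 = F1 B5 82 A8.
Leading byte 0xF1 = 11110001 matches 11110xxx → 4-byte sequence.
Byte 1: 0xF1 = 11110001, payload 001 (3 bits).
Byte 2: 0xB5 = 10110101 (10xxxxxx ✓), payload 110101.
Byte 3: 0x82 = 10000010 (10xxxxxx ✓), payload 000010.
Byte 4: 0xA8 = 10101000 (10xxxxxx ✓), payload 101000.
Concatenate: 001110101000010101000 = 0x750A8 (21 bits → U+750A8).

U+750A8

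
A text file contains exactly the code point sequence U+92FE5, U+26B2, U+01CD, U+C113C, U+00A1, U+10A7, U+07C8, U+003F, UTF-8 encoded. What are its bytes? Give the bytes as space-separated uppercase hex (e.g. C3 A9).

F2 92 BF A5 E2 9A B2 C7 8D F3 81 84 BC C2 A1 E1 82 A7 DF 88 3F

U+92FE5: 4-byte form → F2 92 BF A5.
U+26B2: 3-byte form → E2 9A B2.
U+01CD: 2-byte form → C7 8D.
U+C113C: 4-byte form → F3 81 84 BC.
U+00A1: 2-byte form → C2 A1.
U+10A7: 3-byte form → E1 82 A7.
U+07C8: 2-byte form → DF 88.
U+003F: 1-byte form → 3F.
Concatenated (21 bytes): F2 92 BF A5 E2 9A B2 C7 8D F3 81 84 BC C2 A1 E1 82 A7 DF 88 3F.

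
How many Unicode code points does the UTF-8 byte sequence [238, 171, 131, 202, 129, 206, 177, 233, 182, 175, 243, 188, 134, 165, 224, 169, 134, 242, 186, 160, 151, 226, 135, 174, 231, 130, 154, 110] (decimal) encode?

Byte at offset 0: 0xEE = 11101110 → 3-byte char (#1). Advance 3.
Byte at offset 3: 0xCA = 11001010 → 2-byte char (#2). Advance 2.
Byte at offset 5: 0xCE = 11001110 → 2-byte char (#3). Advance 2.
Byte at offset 7: 0xE9 = 11101001 → 3-byte char (#4). Advance 3.
Byte at offset 10: 0xF3 = 11110011 → 4-byte char (#5). Advance 4.
Byte at offset 14: 0xE0 = 11100000 → 3-byte char (#6). Advance 3.
Byte at offset 17: 0xF2 = 11110010 → 4-byte char (#7). Advance 4.
Byte at offset 21: 0xE2 = 11100010 → 3-byte char (#8). Advance 3.
Byte at offset 24: 0xE7 = 11100111 → 3-byte char (#9). Advance 3.
Byte at offset 27: 0x6E = 01101110 → 1-byte char (#10). Advance 1.
Reached end at offset 28 after 10 code points.

10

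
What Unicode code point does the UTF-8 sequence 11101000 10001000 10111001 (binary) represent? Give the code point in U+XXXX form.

U+8239

Leading byte 0xE8 = 11101000 matches 1110xxxx → 3-byte sequence.
Byte 1: 0xE8 = 11101000, payload 1000 (4 bits).
Byte 2: 0x88 = 10001000 (10xxxxxx ✓), payload 001000.
Byte 3: 0xB9 = 10111001 (10xxxxxx ✓), payload 111001.
Concatenate: 1000001000111001 = 0x8239 (16 bits → U+8239).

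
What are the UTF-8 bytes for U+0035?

35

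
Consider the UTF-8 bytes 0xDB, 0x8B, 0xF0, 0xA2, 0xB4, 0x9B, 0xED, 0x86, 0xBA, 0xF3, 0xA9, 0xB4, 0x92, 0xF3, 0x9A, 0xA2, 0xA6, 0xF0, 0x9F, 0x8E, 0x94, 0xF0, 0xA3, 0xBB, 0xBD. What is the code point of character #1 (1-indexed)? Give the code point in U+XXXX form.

Offset 0: leading byte 0xDB = 11011011 → 2-byte char #1 = DB 8B.
Leading byte 0xDB = 11011011 matches 110xxxxx → 2-byte sequence.
Byte 1: 0xDB = 11011011, payload 11011 (5 bits).
Byte 2: 0x8B = 10001011 (10xxxxxx ✓), payload 001011.
Concatenate: 11011001011 = 0x6CB (11 bits → U+06CB).

U+06CB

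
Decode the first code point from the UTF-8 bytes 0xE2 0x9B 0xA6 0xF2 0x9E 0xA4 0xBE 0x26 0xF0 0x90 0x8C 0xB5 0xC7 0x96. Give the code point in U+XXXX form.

Offset 0: leading byte 0xE2 = 11100010 → 3-byte char #1 = E2 9B A6.
Leading byte 0xE2 = 11100010 matches 1110xxxx → 3-byte sequence.
Byte 1: 0xE2 = 11100010, payload 0010 (4 bits).
Byte 2: 0x9B = 10011011 (10xxxxxx ✓), payload 011011.
Byte 3: 0xA6 = 10100110 (10xxxxxx ✓), payload 100110.
Concatenate: 0010011011100110 = 0x26E6 (16 bits → U+26E6).

U+26E6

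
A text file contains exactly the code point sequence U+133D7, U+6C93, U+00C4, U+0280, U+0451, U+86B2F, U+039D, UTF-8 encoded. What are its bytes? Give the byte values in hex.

F0 93 8F 97 E6 B2 93 C3 84 CA 80 D1 91 F2 86 AC AF CE 9D

U+133D7: 4-byte form → F0 93 8F 97.
U+6C93: 3-byte form → E6 B2 93.
U+00C4: 2-byte form → C3 84.
U+0280: 2-byte form → CA 80.
U+0451: 2-byte form → D1 91.
U+86B2F: 4-byte form → F2 86 AC AF.
U+039D: 2-byte form → CE 9D.
Concatenated (19 bytes): F0 93 8F 97 E6 B2 93 C3 84 CA 80 D1 91 F2 86 AC AF CE 9D.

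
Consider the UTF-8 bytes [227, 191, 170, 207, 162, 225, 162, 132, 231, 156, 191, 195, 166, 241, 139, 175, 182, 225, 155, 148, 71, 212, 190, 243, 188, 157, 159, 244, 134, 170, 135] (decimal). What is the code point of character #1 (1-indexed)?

Offset 0: leading byte 0xE3 = 11100011 → 3-byte char #1 = E3 BF AA.
Leading byte 0xE3 = 11100011 matches 1110xxxx → 3-byte sequence.
Byte 1: 0xE3 = 11100011, payload 0011 (4 bits).
Byte 2: 0xBF = 10111111 (10xxxxxx ✓), payload 111111.
Byte 3: 0xAA = 10101010 (10xxxxxx ✓), payload 101010.
Concatenate: 0011111111101010 = 0x3FEA (16 bits → U+3FEA).

U+3FEA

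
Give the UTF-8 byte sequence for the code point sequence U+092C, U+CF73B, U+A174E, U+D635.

U+092C: 3-byte form → E0 A4 AC.
U+CF73B: 4-byte form → F3 8F 9C BB.
U+A174E: 4-byte form → F2 A1 9D 8E.
U+D635: 3-byte form → ED 98 B5.
Concatenated (14 bytes): E0 A4 AC F3 8F 9C BB F2 A1 9D 8E ED 98 B5.

E0 A4 AC F3 8F 9C BB F2 A1 9D 8E ED 98 B5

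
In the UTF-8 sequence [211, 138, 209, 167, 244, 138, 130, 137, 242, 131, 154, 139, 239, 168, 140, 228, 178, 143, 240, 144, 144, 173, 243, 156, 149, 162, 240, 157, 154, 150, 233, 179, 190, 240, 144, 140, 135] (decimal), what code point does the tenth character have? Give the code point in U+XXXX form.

U+9CFE

Offset 0: leading byte 0xD3 = 11010011 → 2-byte char #1 = D3 8A.
Offset 2: leading byte 0xD1 = 11010001 → 2-byte char #2 = D1 A7.
Offset 4: leading byte 0xF4 = 11110100 → 4-byte char #3 = F4 8A 82 89.
Offset 8: leading byte 0xF2 = 11110010 → 4-byte char #4 = F2 83 9A 8B.
Offset 12: leading byte 0xEF = 11101111 → 3-byte char #5 = EF A8 8C.
Offset 15: leading byte 0xE4 = 11100100 → 3-byte char #6 = E4 B2 8F.
Offset 18: leading byte 0xF0 = 11110000 → 4-byte char #7 = F0 90 90 AD.
Offset 22: leading byte 0xF3 = 11110011 → 4-byte char #8 = F3 9C 95 A2.
Offset 26: leading byte 0xF0 = 11110000 → 4-byte char #9 = F0 9D 9A 96.
Offset 30: leading byte 0xE9 = 11101001 → 3-byte char #10 = E9 B3 BE.
Leading byte 0xE9 = 11101001 matches 1110xxxx → 3-byte sequence.
Byte 1: 0xE9 = 11101001, payload 1001 (4 bits).
Byte 2: 0xB3 = 10110011 (10xxxxxx ✓), payload 110011.
Byte 3: 0xBE = 10111110 (10xxxxxx ✓), payload 111110.
Concatenate: 1001110011111110 = 0x9CFE (16 bits → U+9CFE).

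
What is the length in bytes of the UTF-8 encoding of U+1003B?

4

U+1003B = 0x1003B. UTF-8 uses 1 byte below 0x80, 2 below 0x800, 3 below 0x10000, 4 up to 0x10FFFF. 0x1003B is in U+10000–U+10FFFF → 4 bytes.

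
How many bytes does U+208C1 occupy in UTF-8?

U+208C1 = 0x208C1. UTF-8 uses 1 byte below 0x80, 2 below 0x800, 3 below 0x10000, 4 up to 0x10FFFF. 0x208C1 is in U+10000–U+10FFFF → 4 bytes.

4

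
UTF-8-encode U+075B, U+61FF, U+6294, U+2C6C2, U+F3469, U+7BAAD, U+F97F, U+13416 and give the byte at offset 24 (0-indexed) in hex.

0x93

U+075B → 2-byte form DD 9B at offsets 0–1.
U+61FF → 3-byte form E6 87 BF at offsets 2–4.
U+6294 → 3-byte form E6 8A 94 at offsets 5–7.
U+2C6C2 → 4-byte form F0 AC 9B 82 at offsets 8–11.
U+F3469 → 4-byte form F3 B3 91 A9 at offsets 12–15.
U+7BAAD → 4-byte form F1 BB AA AD at offsets 16–19.
U+F97F → 3-byte form EF A5 BF at offsets 20–22.
U+13416 → 4-byte form F0 93 90 96 at offsets 23–26.
Offset 24 falls in char 8's range; it's byte 2 of F0 93 90 96 = 0x93.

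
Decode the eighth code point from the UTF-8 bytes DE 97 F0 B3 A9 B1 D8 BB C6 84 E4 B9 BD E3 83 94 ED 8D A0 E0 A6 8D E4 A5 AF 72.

U+098D

Offset 0: leading byte 0xDE = 11011110 → 2-byte char #1 = DE 97.
Offset 2: leading byte 0xF0 = 11110000 → 4-byte char #2 = F0 B3 A9 B1.
Offset 6: leading byte 0xD8 = 11011000 → 2-byte char #3 = D8 BB.
Offset 8: leading byte 0xC6 = 11000110 → 2-byte char #4 = C6 84.
Offset 10: leading byte 0xE4 = 11100100 → 3-byte char #5 = E4 B9 BD.
Offset 13: leading byte 0xE3 = 11100011 → 3-byte char #6 = E3 83 94.
Offset 16: leading byte 0xED = 11101101 → 3-byte char #7 = ED 8D A0.
Offset 19: leading byte 0xE0 = 11100000 → 3-byte char #8 = E0 A6 8D.
Leading byte 0xE0 = 11100000 matches 1110xxxx → 3-byte sequence.
Byte 1: 0xE0 = 11100000, payload 0000 (4 bits).
Byte 2: 0xA6 = 10100110 (10xxxxxx ✓), payload 100110.
Byte 3: 0x8D = 10001101 (10xxxxxx ✓), payload 001101.
Concatenate: 0000100110001101 = 0x98D (16 bits → U+098D).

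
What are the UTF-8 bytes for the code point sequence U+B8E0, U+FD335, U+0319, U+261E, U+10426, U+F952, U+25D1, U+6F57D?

EB A3 A0 F3 BD 8C B5 CC 99 E2 98 9E F0 90 90 A6 EF A5 92 E2 97 91 F1 AF 95 BD

U+B8E0: 3-byte form → EB A3 A0.
U+FD335: 4-byte form → F3 BD 8C B5.
U+0319: 2-byte form → CC 99.
U+261E: 3-byte form → E2 98 9E.
U+10426: 4-byte form → F0 90 90 A6.
U+F952: 3-byte form → EF A5 92.
U+25D1: 3-byte form → E2 97 91.
U+6F57D: 4-byte form → F1 AF 95 BD.
Concatenated (26 bytes): EB A3 A0 F3 BD 8C B5 CC 99 E2 98 9E F0 90 90 A6 EF A5 92 E2 97 91 F1 AF 95 BD.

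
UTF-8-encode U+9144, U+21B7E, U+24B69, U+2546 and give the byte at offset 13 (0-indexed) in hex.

U+9144 → 3-byte form E9 85 84 at offsets 0–2.
U+21B7E → 4-byte form F0 A1 AD BE at offsets 3–6.
U+24B69 → 4-byte form F0 A4 AD A9 at offsets 7–10.
U+2546 → 3-byte form E2 95 86 at offsets 11–13.
Offset 13 falls in char 4's range; it's byte 3 of E2 95 86 = 0x86.

0x86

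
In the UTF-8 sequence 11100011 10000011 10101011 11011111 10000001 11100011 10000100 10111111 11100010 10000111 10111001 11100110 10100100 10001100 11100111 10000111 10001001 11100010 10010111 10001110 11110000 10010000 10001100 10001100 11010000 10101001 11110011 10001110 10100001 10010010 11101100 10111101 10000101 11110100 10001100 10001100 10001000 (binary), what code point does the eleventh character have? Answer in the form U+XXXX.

Offset 0: leading byte 0xE3 = 11100011 → 3-byte char #1 = E3 83 AB.
Offset 3: leading byte 0xDF = 11011111 → 2-byte char #2 = DF 81.
Offset 5: leading byte 0xE3 = 11100011 → 3-byte char #3 = E3 84 BF.
Offset 8: leading byte 0xE2 = 11100010 → 3-byte char #4 = E2 87 B9.
Offset 11: leading byte 0xE6 = 11100110 → 3-byte char #5 = E6 A4 8C.
Offset 14: leading byte 0xE7 = 11100111 → 3-byte char #6 = E7 87 89.
Offset 17: leading byte 0xE2 = 11100010 → 3-byte char #7 = E2 97 8E.
Offset 20: leading byte 0xF0 = 11110000 → 4-byte char #8 = F0 90 8C 8C.
Offset 24: leading byte 0xD0 = 11010000 → 2-byte char #9 = D0 A9.
Offset 26: leading byte 0xF3 = 11110011 → 4-byte char #10 = F3 8E A1 92.
Offset 30: leading byte 0xEC = 11101100 → 3-byte char #11 = EC BD 85.
Leading byte 0xEC = 11101100 matches 1110xxxx → 3-byte sequence.
Byte 1: 0xEC = 11101100, payload 1100 (4 bits).
Byte 2: 0xBD = 10111101 (10xxxxxx ✓), payload 111101.
Byte 3: 0x85 = 10000101 (10xxxxxx ✓), payload 000101.
Concatenate: 1100111101000101 = 0xCF45 (16 bits → U+CF45).

U+CF45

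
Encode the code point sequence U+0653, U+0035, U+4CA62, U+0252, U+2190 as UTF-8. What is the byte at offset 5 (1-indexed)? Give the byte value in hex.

1-indexed offset 5 is 0-indexed offset 4.
U+0653 → 2-byte form D9 93 at offsets 0–1.
U+0035 → 1-byte form 35 at offsets 2–2.
U+4CA62 → 4-byte form F1 8C A9 A2 at offsets 3–6.
Offset 4 falls in char 3's range; it's byte 2 of F1 8C A9 A2 = 0x8C.

0x8C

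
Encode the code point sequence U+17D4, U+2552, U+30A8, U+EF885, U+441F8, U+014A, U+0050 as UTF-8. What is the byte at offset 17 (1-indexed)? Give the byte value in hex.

1-indexed offset 17 is 0-indexed offset 16.
U+17D4 → 3-byte form E1 9F 94 at offsets 0–2.
U+2552 → 3-byte form E2 95 92 at offsets 3–5.
U+30A8 → 3-byte form E3 82 A8 at offsets 6–8.
U+EF885 → 4-byte form F3 AF A2 85 at offsets 9–12.
U+441F8 → 4-byte form F1 84 87 B8 at offsets 13–16.
Offset 16 falls in char 5's range; it's byte 4 of F1 84 87 B8 = 0xB8.

0xB8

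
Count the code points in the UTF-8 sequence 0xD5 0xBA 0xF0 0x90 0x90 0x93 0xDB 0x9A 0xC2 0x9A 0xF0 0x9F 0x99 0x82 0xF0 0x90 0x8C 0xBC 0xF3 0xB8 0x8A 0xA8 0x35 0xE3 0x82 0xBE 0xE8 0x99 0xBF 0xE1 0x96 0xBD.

Byte at offset 0: 0xD5 = 11010101 → 2-byte char (#1). Advance 2.
Byte at offset 2: 0xF0 = 11110000 → 4-byte char (#2). Advance 4.
Byte at offset 6: 0xDB = 11011011 → 2-byte char (#3). Advance 2.
Byte at offset 8: 0xC2 = 11000010 → 2-byte char (#4). Advance 2.
Byte at offset 10: 0xF0 = 11110000 → 4-byte char (#5). Advance 4.
Byte at offset 14: 0xF0 = 11110000 → 4-byte char (#6). Advance 4.
Byte at offset 18: 0xF3 = 11110011 → 4-byte char (#7). Advance 4.
Byte at offset 22: 0x35 = 00110101 → 1-byte char (#8). Advance 1.
Byte at offset 23: 0xE3 = 11100011 → 3-byte char (#9). Advance 3.
Byte at offset 26: 0xE8 = 11101000 → 3-byte char (#10). Advance 3.
Byte at offset 29: 0xE1 = 11100001 → 3-byte char (#11). Advance 3.
Reached end at offset 32 after 11 code points.

11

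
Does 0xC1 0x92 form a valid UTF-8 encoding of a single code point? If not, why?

Leading byte 0xC1 = 11000001 → 2-byte form.
Continuation bytes all match 10xxxxxx. Payload decodes to 0x52.
But 0x52 < 0x80, the minimum for a 2-byte sequence — this is an overlong encoding.

invalid (overlong encoding)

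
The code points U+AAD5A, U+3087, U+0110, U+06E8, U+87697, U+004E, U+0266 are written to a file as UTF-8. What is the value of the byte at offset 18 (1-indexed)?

1-indexed offset 18 is 0-indexed offset 17.
U+AAD5A → 4-byte form F2 AA B5 9A at offsets 0–3.
U+3087 → 3-byte form E3 82 87 at offsets 4–6.
U+0110 → 2-byte form C4 90 at offsets 7–8.
U+06E8 → 2-byte form DB A8 at offsets 9–10.
U+87697 → 4-byte form F2 87 9A 97 at offsets 11–14.
U+004E → 1-byte form 4E at offsets 15–15.
U+0266 → 2-byte form C9 A6 at offsets 16–17.
Offset 17 falls in char 7's range; it's byte 2 of C9 A6 = 0xA6.

0xA6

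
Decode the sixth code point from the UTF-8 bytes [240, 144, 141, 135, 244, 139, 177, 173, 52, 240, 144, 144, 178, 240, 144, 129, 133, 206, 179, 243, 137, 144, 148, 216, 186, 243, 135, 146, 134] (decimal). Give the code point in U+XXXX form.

Offset 0: leading byte 0xF0 = 11110000 → 4-byte char #1 = F0 90 8D 87.
Offset 4: leading byte 0xF4 = 11110100 → 4-byte char #2 = F4 8B B1 AD.
Offset 8: leading byte 0x34 = 00110100 → 1-byte char #3 = 34.
Offset 9: leading byte 0xF0 = 11110000 → 4-byte char #4 = F0 90 90 B2.
Offset 13: leading byte 0xF0 = 11110000 → 4-byte char #5 = F0 90 81 85.
Offset 17: leading byte 0xCE = 11001110 → 2-byte char #6 = CE B3.
Leading byte 0xCE = 11001110 matches 110xxxxx → 2-byte sequence.
Byte 1: 0xCE = 11001110, payload 01110 (5 bits).
Byte 2: 0xB3 = 10110011 (10xxxxxx ✓), payload 110011.
Concatenate: 01110110011 = 0x3B3 (11 bits → U+03B3).

U+03B3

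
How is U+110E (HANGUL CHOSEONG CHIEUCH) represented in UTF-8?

U+110E = 0x110E = 4366 decimal. In range U+0800–U+FFFF → 3-byte form: 1110xxxx 10xxxxxx 10xxxxxx.
Binary (16 bits): 0001000100001110.
Split 4+6+6: 0001 | 000100 | 001110.
Byte 1: 11100001 = 0xE1.
Byte 2: 10000100 = 0x84.
Byte 3: 10001110 = 0x8E.

E1 84 8E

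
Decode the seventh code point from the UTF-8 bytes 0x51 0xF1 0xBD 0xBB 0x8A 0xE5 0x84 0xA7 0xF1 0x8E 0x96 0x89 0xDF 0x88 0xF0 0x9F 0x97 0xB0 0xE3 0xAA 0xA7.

Offset 0: leading byte 0x51 = 01010001 → 1-byte char #1 = 51.
Offset 1: leading byte 0xF1 = 11110001 → 4-byte char #2 = F1 BD BB 8A.
Offset 5: leading byte 0xE5 = 11100101 → 3-byte char #3 = E5 84 A7.
Offset 8: leading byte 0xF1 = 11110001 → 4-byte char #4 = F1 8E 96 89.
Offset 12: leading byte 0xDF = 11011111 → 2-byte char #5 = DF 88.
Offset 14: leading byte 0xF0 = 11110000 → 4-byte char #6 = F0 9F 97 B0.
Offset 18: leading byte 0xE3 = 11100011 → 3-byte char #7 = E3 AA A7.
Leading byte 0xE3 = 11100011 matches 1110xxxx → 3-byte sequence.
Byte 1: 0xE3 = 11100011, payload 0011 (4 bits).
Byte 2: 0xAA = 10101010 (10xxxxxx ✓), payload 101010.
Byte 3: 0xA7 = 10100111 (10xxxxxx ✓), payload 100111.
Concatenate: 0011101010100111 = 0x3AA7 (16 bits → U+3AA7).

U+3AA7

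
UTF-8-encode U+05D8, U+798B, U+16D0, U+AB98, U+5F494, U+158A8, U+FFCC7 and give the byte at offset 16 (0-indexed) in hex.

U+05D8 → 2-byte form D7 98 at offsets 0–1.
U+798B → 3-byte form E7 A6 8B at offsets 2–4.
U+16D0 → 3-byte form E1 9B 90 at offsets 5–7.
U+AB98 → 3-byte form EA AE 98 at offsets 8–10.
U+5F494 → 4-byte form F1 9F 92 94 at offsets 11–14.
U+158A8 → 4-byte form F0 95 A2 A8 at offsets 15–18.
Offset 16 falls in char 6's range; it's byte 2 of F0 95 A2 A8 = 0x95.

0x95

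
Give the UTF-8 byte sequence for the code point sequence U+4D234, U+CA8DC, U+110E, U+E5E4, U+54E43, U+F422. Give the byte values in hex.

U+4D234: 4-byte form → F1 8D 88 B4.
U+CA8DC: 4-byte form → F3 8A A3 9C.
U+110E: 3-byte form → E1 84 8E.
U+E5E4: 3-byte form → EE 97 A4.
U+54E43: 4-byte form → F1 94 B9 83.
U+F422: 3-byte form → EF 90 A2.
Concatenated (21 bytes): F1 8D 88 B4 F3 8A A3 9C E1 84 8E EE 97 A4 F1 94 B9 83 EF 90 A2.

F1 8D 88 B4 F3 8A A3 9C E1 84 8E EE 97 A4 F1 94 B9 83 EF 90 A2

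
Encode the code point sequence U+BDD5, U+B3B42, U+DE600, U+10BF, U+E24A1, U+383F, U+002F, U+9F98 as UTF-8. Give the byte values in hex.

EB B7 95 F2 B3 AD 82 F3 9E 98 80 E1 82 BF F3 A2 92 A1 E3 A0 BF 2F E9 BE 98

U+BDD5: 3-byte form → EB B7 95.
U+B3B42: 4-byte form → F2 B3 AD 82.
U+DE600: 4-byte form → F3 9E 98 80.
U+10BF: 3-byte form → E1 82 BF.
U+E24A1: 4-byte form → F3 A2 92 A1.
U+383F: 3-byte form → E3 A0 BF.
U+002F: 1-byte form → 2F.
U+9F98: 3-byte form → E9 BE 98.
Concatenated (25 bytes): EB B7 95 F2 B3 AD 82 F3 9E 98 80 E1 82 BF F3 A2 92 A1 E3 A0 BF 2F E9 BE 98.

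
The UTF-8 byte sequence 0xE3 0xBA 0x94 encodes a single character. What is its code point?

Leading byte 0xE3 = 11100011 matches 1110xxxx → 3-byte sequence.
Byte 1: 0xE3 = 11100011, payload 0011 (4 bits).
Byte 2: 0xBA = 10111010 (10xxxxxx ✓), payload 111010.
Byte 3: 0x94 = 10010100 (10xxxxxx ✓), payload 010100.
Concatenate: 0011111010010100 = 0x3E94 (16 bits → U+3E94).

U+3E94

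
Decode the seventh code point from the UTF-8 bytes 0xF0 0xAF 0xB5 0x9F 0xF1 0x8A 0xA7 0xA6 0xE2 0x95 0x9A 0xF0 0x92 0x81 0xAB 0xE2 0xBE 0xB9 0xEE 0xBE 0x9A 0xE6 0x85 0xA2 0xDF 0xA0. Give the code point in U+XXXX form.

U+6162

Offset 0: leading byte 0xF0 = 11110000 → 4-byte char #1 = F0 AF B5 9F.
Offset 4: leading byte 0xF1 = 11110001 → 4-byte char #2 = F1 8A A7 A6.
Offset 8: leading byte 0xE2 = 11100010 → 3-byte char #3 = E2 95 9A.
Offset 11: leading byte 0xF0 = 11110000 → 4-byte char #4 = F0 92 81 AB.
Offset 15: leading byte 0xE2 = 11100010 → 3-byte char #5 = E2 BE B9.
Offset 18: leading byte 0xEE = 11101110 → 3-byte char #6 = EE BE 9A.
Offset 21: leading byte 0xE6 = 11100110 → 3-byte char #7 = E6 85 A2.
Leading byte 0xE6 = 11100110 matches 1110xxxx → 3-byte sequence.
Byte 1: 0xE6 = 11100110, payload 0110 (4 bits).
Byte 2: 0x85 = 10000101 (10xxxxxx ✓), payload 000101.
Byte 3: 0xA2 = 10100010 (10xxxxxx ✓), payload 100010.
Concatenate: 0110000101100010 = 0x6162 (16 bits → U+6162).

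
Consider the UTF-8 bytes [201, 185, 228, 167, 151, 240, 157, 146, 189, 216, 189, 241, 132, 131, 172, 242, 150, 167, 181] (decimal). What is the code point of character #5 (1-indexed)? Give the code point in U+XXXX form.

U+440EC

Offset 0: leading byte 0xC9 = 11001001 → 2-byte char #1 = C9 B9.
Offset 2: leading byte 0xE4 = 11100100 → 3-byte char #2 = E4 A7 97.
Offset 5: leading byte 0xF0 = 11110000 → 4-byte char #3 = F0 9D 92 BD.
Offset 9: leading byte 0xD8 = 11011000 → 2-byte char #4 = D8 BD.
Offset 11: leading byte 0xF1 = 11110001 → 4-byte char #5 = F1 84 83 AC.
Leading byte 0xF1 = 11110001 matches 11110xxx → 4-byte sequence.
Byte 1: 0xF1 = 11110001, payload 001 (3 bits).
Byte 2: 0x84 = 10000100 (10xxxxxx ✓), payload 000100.
Byte 3: 0x83 = 10000011 (10xxxxxx ✓), payload 000011.
Byte 4: 0xAC = 10101100 (10xxxxxx ✓), payload 101100.
Concatenate: 001000100000011101100 = 0x440EC (21 bits → U+440EC).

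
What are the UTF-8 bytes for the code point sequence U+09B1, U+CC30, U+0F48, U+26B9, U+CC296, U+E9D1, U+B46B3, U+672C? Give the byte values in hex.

U+09B1: 3-byte form → E0 A6 B1.
U+CC30: 3-byte form → EC B0 B0.
U+0F48: 3-byte form → E0 BD 88.
U+26B9: 3-byte form → E2 9A B9.
U+CC296: 4-byte form → F3 8C 8A 96.
U+E9D1: 3-byte form → EE A7 91.
U+B46B3: 4-byte form → F2 B4 9A B3.
U+672C: 3-byte form → E6 9C AC.
Concatenated (26 bytes): E0 A6 B1 EC B0 B0 E0 BD 88 E2 9A B9 F3 8C 8A 96 EE A7 91 F2 B4 9A B3 E6 9C AC.

E0 A6 B1 EC B0 B0 E0 BD 88 E2 9A B9 F3 8C 8A 96 EE A7 91 F2 B4 9A B3 E6 9C AC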